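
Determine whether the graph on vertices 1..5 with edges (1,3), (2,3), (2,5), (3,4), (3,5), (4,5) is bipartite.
No (odd cycle of length 3: 4 -> 3 -> 5 -> 4)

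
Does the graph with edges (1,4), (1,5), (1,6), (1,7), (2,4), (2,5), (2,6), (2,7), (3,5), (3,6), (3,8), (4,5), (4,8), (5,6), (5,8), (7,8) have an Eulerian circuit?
No (2 vertices have odd degree: {3, 7}; Eulerian circuit requires 0)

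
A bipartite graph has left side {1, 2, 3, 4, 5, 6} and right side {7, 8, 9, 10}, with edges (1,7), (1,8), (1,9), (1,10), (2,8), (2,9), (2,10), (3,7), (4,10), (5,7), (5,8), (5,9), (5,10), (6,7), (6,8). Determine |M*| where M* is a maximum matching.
4 (matching: (1,10), (2,9), (3,7), (5,8); upper bound min(|L|,|R|) = min(6,4) = 4)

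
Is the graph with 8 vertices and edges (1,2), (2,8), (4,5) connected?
No, it has 5 components: {1, 2, 8}, {3}, {4, 5}, {6}, {7}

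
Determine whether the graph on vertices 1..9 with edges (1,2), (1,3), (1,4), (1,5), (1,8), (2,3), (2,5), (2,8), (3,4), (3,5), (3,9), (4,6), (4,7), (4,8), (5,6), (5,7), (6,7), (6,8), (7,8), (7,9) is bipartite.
No (odd cycle of length 3: 2 -> 1 -> 8 -> 2)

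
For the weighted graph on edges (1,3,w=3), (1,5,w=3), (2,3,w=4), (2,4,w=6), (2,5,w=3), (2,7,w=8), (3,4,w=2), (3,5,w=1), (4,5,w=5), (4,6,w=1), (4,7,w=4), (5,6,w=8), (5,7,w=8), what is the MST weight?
14 (MST edges: (1,3,w=3), (2,5,w=3), (3,4,w=2), (3,5,w=1), (4,6,w=1), (4,7,w=4); sum of weights 3 + 3 + 2 + 1 + 1 + 4 = 14)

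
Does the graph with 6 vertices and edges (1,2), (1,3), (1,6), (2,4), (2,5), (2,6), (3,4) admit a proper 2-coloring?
No (odd cycle of length 3: 2 -> 1 -> 6 -> 2)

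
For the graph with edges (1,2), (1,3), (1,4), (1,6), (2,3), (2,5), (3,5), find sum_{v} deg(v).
14 (handshake: sum of degrees = 2|E| = 2 x 7 = 14)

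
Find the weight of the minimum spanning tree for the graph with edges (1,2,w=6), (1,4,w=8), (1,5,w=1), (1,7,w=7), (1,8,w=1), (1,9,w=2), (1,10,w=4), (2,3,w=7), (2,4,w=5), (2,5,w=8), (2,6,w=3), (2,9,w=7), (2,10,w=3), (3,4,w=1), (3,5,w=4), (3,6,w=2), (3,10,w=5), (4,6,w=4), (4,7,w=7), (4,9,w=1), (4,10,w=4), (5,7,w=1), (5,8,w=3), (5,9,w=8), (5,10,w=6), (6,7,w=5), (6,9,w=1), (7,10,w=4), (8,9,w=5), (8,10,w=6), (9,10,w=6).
14 (MST edges: (1,5,w=1), (1,8,w=1), (1,9,w=2), (2,6,w=3), (2,10,w=3), (3,4,w=1), (4,9,w=1), (5,7,w=1), (6,9,w=1); sum of weights 1 + 1 + 2 + 3 + 3 + 1 + 1 + 1 + 1 = 14)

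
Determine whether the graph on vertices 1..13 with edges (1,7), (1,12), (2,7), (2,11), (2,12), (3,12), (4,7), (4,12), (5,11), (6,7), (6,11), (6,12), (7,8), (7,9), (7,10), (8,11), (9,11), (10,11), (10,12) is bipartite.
Yes. Partition: {1, 2, 3, 4, 5, 6, 8, 9, 10, 13}, {7, 11, 12}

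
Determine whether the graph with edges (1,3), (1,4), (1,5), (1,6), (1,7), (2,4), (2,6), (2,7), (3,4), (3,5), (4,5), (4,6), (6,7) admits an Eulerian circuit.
No (6 vertices have odd degree: {1, 2, 3, 4, 5, 7}; Eulerian circuit requires 0)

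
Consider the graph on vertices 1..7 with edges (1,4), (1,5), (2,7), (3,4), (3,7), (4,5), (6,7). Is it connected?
Yes (BFS from 1 visits [1, 4, 5, 3, 7, 2, 6] — all 7 vertices reached)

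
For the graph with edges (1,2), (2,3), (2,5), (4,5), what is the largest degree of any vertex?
3 (attained at vertex 2)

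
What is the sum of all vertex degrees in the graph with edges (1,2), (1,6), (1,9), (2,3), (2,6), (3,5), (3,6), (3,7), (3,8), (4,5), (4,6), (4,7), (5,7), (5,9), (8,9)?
30 (handshake: sum of degrees = 2|E| = 2 x 15 = 30)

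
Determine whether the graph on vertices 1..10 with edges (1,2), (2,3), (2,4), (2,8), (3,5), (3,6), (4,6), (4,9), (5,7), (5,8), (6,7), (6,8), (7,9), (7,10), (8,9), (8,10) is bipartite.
Yes. Partition: {1, 3, 4, 7, 8}, {2, 5, 6, 9, 10}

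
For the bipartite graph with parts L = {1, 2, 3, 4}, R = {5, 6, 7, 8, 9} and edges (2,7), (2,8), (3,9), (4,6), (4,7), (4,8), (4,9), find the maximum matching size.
3 (matching: (2,8), (3,9), (4,7); upper bound min(|L|,|R|) = min(4,5) = 4)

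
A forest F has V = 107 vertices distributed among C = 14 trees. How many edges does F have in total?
93 (Each of the 14 component trees on V_i vertices has V_i - 1 edges; summing gives V - C = 107 - 14 = 93)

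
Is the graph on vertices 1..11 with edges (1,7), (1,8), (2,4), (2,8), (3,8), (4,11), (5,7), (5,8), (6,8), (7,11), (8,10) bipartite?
Yes. Partition: {1, 2, 3, 5, 6, 9, 10, 11}, {4, 7, 8}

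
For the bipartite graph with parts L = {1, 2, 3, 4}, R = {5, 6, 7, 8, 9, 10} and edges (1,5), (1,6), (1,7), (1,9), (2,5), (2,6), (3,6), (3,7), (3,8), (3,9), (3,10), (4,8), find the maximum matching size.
4 (matching: (1,9), (2,6), (3,10), (4,8); upper bound min(|L|,|R|) = min(4,6) = 4)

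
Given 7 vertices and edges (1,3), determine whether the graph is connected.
No, it has 6 components: {1, 3}, {2}, {4}, {5}, {6}, {7}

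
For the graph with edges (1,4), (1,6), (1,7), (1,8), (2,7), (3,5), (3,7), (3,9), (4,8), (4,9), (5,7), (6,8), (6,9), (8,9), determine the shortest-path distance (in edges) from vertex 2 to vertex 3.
2 (path: 2 -> 7 -> 3, 2 edges)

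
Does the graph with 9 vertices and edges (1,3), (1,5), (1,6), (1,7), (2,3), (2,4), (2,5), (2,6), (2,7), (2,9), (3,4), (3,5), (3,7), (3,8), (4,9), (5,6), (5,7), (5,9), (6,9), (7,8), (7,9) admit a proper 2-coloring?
No (odd cycle of length 3: 6 -> 1 -> 5 -> 6)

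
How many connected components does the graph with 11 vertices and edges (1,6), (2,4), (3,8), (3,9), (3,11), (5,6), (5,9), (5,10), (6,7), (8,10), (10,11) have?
2 (components: {1, 3, 5, 6, 7, 8, 9, 10, 11}, {2, 4})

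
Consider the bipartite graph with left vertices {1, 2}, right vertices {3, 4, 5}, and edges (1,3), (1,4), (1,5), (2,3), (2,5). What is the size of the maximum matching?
2 (matching: (1,4), (2,5); upper bound min(|L|,|R|) = min(2,3) = 2)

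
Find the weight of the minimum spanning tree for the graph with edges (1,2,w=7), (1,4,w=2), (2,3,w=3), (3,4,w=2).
7 (MST edges: (1,4,w=2), (2,3,w=3), (3,4,w=2); sum of weights 2 + 3 + 2 = 7)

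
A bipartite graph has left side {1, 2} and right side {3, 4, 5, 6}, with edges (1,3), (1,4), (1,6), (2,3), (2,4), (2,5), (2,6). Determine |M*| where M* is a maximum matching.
2 (matching: (1,6), (2,5); upper bound min(|L|,|R|) = min(2,4) = 2)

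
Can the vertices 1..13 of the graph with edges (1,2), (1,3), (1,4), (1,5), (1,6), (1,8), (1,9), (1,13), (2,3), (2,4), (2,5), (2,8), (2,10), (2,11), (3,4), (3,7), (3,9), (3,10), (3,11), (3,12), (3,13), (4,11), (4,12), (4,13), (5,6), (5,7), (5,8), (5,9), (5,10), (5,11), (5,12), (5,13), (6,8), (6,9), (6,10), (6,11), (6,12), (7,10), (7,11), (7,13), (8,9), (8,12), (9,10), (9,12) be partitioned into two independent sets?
No (odd cycle of length 3: 6 -> 1 -> 5 -> 6)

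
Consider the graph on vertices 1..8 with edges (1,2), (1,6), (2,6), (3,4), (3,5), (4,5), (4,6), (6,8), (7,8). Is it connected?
Yes (BFS from 1 visits [1, 2, 6, 4, 8, 3, 5, 7] — all 8 vertices reached)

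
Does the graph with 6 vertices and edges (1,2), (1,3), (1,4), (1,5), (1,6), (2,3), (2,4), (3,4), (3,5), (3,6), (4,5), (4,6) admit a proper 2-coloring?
No (odd cycle of length 3: 4 -> 1 -> 5 -> 4)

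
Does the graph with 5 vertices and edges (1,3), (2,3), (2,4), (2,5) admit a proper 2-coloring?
Yes. Partition: {1, 2}, {3, 4, 5}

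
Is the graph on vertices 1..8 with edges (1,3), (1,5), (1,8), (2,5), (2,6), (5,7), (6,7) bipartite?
Yes. Partition: {1, 2, 4, 7}, {3, 5, 6, 8}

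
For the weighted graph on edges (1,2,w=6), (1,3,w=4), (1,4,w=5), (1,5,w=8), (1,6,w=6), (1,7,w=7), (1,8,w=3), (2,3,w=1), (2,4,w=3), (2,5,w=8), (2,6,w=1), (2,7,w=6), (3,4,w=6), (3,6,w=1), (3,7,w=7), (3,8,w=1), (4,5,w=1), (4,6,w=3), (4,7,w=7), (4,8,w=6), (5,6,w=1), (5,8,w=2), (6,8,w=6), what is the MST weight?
14 (MST edges: (1,8,w=3), (2,3,w=1), (2,6,w=1), (2,7,w=6), (3,8,w=1), (4,5,w=1), (5,6,w=1); sum of weights 3 + 1 + 1 + 6 + 1 + 1 + 1 = 14)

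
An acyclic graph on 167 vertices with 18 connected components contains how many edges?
149 (Each of the 18 component trees on V_i vertices has V_i - 1 edges; summing gives V - C = 167 - 18 = 149)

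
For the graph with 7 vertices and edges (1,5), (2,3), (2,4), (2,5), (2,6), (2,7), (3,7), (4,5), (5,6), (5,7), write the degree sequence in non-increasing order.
[5, 5, 3, 2, 2, 2, 1] (degrees: deg(1)=1, deg(2)=5, deg(3)=2, deg(4)=2, deg(5)=5, deg(6)=2, deg(7)=3)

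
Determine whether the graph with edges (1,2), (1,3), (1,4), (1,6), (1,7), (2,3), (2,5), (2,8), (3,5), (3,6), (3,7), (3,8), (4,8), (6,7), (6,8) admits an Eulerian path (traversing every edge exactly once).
Yes (the graph is connected and exactly 2 vertices have odd degree: {1, 7}; any Eulerian path must start and end at those)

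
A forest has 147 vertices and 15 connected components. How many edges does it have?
132 (Each of the 15 component trees on V_i vertices has V_i - 1 edges; summing gives V - C = 147 - 15 = 132)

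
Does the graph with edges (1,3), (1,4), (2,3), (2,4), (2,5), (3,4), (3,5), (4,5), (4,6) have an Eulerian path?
No (4 vertices have odd degree: {2, 4, 5, 6}; Eulerian path requires 0 or 2)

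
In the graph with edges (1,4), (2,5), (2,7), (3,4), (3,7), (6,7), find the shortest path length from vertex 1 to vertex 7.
3 (path: 1 -> 4 -> 3 -> 7, 3 edges)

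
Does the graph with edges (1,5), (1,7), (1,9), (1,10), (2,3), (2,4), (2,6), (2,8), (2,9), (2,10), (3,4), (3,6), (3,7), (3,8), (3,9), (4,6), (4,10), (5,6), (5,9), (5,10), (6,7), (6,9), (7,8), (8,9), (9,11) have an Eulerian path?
Yes (the graph is connected and exactly 2 vertices have odd degree: {9, 11}; any Eulerian path must start and end at those)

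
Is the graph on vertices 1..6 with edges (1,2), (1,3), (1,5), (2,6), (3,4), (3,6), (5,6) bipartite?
Yes. Partition: {1, 4, 6}, {2, 3, 5}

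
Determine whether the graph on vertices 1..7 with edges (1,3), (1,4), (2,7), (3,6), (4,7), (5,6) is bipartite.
Yes. Partition: {1, 6, 7}, {2, 3, 4, 5}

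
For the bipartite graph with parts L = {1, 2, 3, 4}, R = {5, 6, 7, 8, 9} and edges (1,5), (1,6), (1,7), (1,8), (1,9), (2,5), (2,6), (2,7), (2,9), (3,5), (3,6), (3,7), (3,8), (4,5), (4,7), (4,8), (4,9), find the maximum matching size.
4 (matching: (1,9), (2,7), (3,6), (4,8); upper bound min(|L|,|R|) = min(4,5) = 4)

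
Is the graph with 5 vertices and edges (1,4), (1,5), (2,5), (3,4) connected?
Yes (BFS from 1 visits [1, 4, 5, 3, 2] — all 5 vertices reached)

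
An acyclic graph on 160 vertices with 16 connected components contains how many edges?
144 (Each of the 16 component trees on V_i vertices has V_i - 1 edges; summing gives V - C = 160 - 16 = 144)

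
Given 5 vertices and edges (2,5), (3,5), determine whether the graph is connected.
No, it has 3 components: {1}, {2, 3, 5}, {4}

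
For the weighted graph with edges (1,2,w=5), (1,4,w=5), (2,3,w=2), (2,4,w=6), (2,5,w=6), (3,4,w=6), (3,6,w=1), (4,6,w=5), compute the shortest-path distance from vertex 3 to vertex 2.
2 (path: 3 -> 2; weights 2 = 2)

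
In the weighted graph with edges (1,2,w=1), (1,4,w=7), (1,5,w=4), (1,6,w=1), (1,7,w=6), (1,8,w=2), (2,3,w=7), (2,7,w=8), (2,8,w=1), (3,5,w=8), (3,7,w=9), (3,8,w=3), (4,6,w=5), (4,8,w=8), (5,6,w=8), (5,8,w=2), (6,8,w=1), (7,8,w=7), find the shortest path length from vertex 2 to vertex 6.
2 (path: 2 -> 1 -> 6; weights 1 + 1 = 2)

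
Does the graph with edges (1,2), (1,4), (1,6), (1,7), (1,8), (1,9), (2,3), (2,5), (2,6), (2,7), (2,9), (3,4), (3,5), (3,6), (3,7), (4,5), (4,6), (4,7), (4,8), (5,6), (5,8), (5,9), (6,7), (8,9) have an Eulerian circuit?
No (2 vertices have odd degree: {3, 7}; Eulerian circuit requires 0)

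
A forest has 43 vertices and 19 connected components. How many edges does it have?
24 (Each of the 19 component trees on V_i vertices has V_i - 1 edges; summing gives V - C = 43 - 19 = 24)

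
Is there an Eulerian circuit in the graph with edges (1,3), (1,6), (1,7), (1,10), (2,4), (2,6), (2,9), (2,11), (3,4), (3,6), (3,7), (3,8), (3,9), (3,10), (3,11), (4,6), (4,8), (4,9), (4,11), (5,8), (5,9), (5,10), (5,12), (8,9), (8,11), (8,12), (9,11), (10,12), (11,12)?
Yes (the graph is connected and all 12 vertices have even degree)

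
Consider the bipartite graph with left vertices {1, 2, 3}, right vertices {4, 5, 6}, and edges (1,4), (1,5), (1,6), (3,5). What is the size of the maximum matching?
2 (matching: (1,6), (3,5); upper bound min(|L|,|R|) = min(3,3) = 3)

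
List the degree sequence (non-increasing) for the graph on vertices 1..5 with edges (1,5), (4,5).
[2, 1, 1, 0, 0] (degrees: deg(1)=1, deg(2)=0, deg(3)=0, deg(4)=1, deg(5)=2)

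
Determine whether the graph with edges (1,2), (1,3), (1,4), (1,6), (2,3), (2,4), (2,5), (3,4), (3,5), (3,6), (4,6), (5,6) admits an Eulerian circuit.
No (2 vertices have odd degree: {3, 5}; Eulerian circuit requires 0)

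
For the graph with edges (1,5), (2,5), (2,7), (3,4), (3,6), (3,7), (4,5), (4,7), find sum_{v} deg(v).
16 (handshake: sum of degrees = 2|E| = 2 x 8 = 16)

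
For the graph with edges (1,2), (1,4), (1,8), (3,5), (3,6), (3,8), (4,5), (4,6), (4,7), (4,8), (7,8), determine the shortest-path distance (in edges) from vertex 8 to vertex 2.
2 (path: 8 -> 1 -> 2, 2 edges)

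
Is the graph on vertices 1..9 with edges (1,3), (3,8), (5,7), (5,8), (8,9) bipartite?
Yes. Partition: {1, 2, 4, 6, 7, 8}, {3, 5, 9}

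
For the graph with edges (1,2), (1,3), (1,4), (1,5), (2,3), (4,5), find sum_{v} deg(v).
12 (handshake: sum of degrees = 2|E| = 2 x 6 = 12)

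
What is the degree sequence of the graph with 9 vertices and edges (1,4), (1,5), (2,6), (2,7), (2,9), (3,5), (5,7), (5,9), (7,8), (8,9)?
[4, 3, 3, 3, 2, 2, 1, 1, 1] (degrees: deg(1)=2, deg(2)=3, deg(3)=1, deg(4)=1, deg(5)=4, deg(6)=1, deg(7)=3, deg(8)=2, deg(9)=3)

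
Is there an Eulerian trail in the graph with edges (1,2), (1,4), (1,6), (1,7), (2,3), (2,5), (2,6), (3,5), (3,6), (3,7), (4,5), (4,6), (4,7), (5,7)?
Yes — and in fact it has an Eulerian circuit (the graph is connected and all 7 vertices have even degree)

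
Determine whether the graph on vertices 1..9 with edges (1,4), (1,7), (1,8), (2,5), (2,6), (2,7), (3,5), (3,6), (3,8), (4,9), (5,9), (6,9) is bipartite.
Yes. Partition: {1, 2, 3, 9}, {4, 5, 6, 7, 8}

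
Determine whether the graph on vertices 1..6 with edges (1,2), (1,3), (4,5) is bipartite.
Yes. Partition: {1, 4, 6}, {2, 3, 5}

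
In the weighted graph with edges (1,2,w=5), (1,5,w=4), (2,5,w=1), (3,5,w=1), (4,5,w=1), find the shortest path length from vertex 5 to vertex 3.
1 (path: 5 -> 3; weights 1 = 1)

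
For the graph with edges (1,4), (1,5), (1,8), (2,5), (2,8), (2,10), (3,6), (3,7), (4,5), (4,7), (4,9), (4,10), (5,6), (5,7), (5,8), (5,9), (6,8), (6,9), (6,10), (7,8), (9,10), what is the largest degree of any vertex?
7 (attained at vertex 5)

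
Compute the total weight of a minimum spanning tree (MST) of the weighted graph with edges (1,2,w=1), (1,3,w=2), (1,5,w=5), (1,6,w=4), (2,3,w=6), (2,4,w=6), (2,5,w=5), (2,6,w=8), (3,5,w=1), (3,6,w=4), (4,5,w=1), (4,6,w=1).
6 (MST edges: (1,2,w=1), (1,3,w=2), (3,5,w=1), (4,5,w=1), (4,6,w=1); sum of weights 1 + 2 + 1 + 1 + 1 = 6)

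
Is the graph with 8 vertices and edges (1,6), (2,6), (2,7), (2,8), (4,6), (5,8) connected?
No, it has 2 components: {1, 2, 4, 5, 6, 7, 8}, {3}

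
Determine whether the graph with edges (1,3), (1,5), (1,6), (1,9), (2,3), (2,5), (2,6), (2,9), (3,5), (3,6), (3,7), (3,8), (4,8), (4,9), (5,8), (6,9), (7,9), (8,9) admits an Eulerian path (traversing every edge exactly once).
Yes — and in fact it has an Eulerian circuit (the graph is connected and all 9 vertices have even degree)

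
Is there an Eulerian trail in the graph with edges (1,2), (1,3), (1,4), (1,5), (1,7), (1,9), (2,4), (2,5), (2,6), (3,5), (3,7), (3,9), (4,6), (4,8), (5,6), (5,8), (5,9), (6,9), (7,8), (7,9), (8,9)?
Yes — and in fact it has an Eulerian circuit (the graph is connected and all 9 vertices have even degree)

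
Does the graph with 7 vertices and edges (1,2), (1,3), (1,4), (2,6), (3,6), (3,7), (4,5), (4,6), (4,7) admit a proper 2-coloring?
Yes. Partition: {1, 5, 6, 7}, {2, 3, 4}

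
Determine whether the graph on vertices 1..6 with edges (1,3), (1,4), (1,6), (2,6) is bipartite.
Yes. Partition: {1, 2, 5}, {3, 4, 6}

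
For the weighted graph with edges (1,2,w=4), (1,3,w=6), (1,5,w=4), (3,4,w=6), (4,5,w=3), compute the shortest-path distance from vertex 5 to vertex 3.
9 (path: 5 -> 4 -> 3; weights 3 + 6 = 9)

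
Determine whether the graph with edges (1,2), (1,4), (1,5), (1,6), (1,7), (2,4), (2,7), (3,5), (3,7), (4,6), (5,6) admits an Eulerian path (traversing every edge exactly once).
No (6 vertices have odd degree: {1, 2, 4, 5, 6, 7}; Eulerian path requires 0 or 2)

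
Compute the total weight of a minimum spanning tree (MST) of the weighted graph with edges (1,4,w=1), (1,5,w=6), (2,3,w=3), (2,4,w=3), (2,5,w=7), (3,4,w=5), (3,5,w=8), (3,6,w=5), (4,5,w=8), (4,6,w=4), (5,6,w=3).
14 (MST edges: (1,4,w=1), (2,3,w=3), (2,4,w=3), (4,6,w=4), (5,6,w=3); sum of weights 1 + 3 + 3 + 4 + 3 = 14)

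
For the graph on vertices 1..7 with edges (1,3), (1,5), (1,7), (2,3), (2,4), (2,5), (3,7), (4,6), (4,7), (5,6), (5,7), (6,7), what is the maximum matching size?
3 (matching: (1,3), (4,6), (5,7); upper bound floor(n/2) = floor(7/2) = 3)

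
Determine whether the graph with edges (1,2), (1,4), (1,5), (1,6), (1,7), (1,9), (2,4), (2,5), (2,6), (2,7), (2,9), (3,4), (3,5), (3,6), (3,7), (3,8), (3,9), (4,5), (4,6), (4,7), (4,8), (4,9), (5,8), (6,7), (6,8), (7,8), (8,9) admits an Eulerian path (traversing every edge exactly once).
Yes (the graph is connected and exactly 2 vertices have odd degree: {5, 9}; any Eulerian path must start and end at those)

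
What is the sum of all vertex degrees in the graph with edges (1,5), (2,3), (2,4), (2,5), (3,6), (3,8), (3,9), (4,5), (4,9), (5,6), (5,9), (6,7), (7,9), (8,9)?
28 (handshake: sum of degrees = 2|E| = 2 x 14 = 28)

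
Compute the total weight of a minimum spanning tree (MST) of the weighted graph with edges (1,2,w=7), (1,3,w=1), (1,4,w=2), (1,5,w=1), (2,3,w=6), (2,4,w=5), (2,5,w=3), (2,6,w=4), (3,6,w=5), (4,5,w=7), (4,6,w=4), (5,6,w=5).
11 (MST edges: (1,3,w=1), (1,4,w=2), (1,5,w=1), (2,5,w=3), (2,6,w=4); sum of weights 1 + 2 + 1 + 3 + 4 = 11)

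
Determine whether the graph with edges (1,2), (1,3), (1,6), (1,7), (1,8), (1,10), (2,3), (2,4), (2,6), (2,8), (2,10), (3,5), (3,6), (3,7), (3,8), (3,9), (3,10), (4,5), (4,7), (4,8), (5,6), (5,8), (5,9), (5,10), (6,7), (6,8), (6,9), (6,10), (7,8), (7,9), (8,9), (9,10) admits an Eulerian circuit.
Yes (the graph is connected and all 10 vertices have even degree)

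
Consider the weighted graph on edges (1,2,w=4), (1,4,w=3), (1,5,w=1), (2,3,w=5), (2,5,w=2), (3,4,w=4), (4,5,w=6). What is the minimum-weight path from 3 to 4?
4 (path: 3 -> 4; weights 4 = 4)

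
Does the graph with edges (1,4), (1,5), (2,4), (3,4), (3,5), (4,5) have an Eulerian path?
Yes (the graph is connected and exactly 2 vertices have odd degree: {2, 5}; any Eulerian path must start and end at those)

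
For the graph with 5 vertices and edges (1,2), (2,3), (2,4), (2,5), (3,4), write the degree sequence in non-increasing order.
[4, 2, 2, 1, 1] (degrees: deg(1)=1, deg(2)=4, deg(3)=2, deg(4)=2, deg(5)=1)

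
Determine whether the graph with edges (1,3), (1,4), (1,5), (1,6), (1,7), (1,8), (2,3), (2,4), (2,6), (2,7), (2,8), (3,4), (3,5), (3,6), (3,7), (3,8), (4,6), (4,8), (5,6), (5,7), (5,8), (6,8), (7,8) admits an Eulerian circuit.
No (6 vertices have odd degree: {2, 3, 4, 5, 7, 8}; Eulerian circuit requires 0)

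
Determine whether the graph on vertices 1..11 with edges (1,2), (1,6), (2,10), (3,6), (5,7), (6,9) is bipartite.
Yes. Partition: {1, 3, 4, 5, 8, 9, 10, 11}, {2, 6, 7}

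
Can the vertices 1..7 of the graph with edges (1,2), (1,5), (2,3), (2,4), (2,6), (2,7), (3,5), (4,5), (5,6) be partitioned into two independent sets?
Yes. Partition: {1, 3, 4, 6, 7}, {2, 5}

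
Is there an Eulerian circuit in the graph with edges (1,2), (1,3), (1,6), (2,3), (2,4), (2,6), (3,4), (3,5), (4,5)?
No (2 vertices have odd degree: {1, 4}; Eulerian circuit requires 0)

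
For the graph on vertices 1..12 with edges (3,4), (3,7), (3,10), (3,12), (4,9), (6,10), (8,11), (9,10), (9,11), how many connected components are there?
4 (components: {1}, {2}, {3, 4, 6, 7, 8, 9, 10, 11, 12}, {5})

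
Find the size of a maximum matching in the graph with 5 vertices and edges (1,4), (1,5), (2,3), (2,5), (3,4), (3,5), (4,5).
2 (matching: (1,5), (3,4); upper bound floor(n/2) = floor(5/2) = 2)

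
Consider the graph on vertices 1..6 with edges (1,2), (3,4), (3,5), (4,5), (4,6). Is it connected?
No, it has 2 components: {1, 2}, {3, 4, 5, 6}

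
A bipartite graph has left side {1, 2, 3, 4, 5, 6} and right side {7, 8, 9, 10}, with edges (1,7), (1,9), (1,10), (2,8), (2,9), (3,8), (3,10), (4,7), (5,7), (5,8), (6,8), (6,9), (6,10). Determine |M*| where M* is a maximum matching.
4 (matching: (1,10), (2,9), (3,8), (4,7); upper bound min(|L|,|R|) = min(6,4) = 4)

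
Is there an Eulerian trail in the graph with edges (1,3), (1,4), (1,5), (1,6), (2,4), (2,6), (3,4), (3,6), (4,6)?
Yes (the graph is connected and exactly 2 vertices have odd degree: {3, 5}; any Eulerian path must start and end at those)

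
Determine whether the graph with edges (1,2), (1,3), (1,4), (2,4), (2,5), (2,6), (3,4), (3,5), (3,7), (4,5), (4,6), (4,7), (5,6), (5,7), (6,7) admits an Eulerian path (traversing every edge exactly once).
Yes (the graph is connected and exactly 2 vertices have odd degree: {1, 5}; any Eulerian path must start and end at those)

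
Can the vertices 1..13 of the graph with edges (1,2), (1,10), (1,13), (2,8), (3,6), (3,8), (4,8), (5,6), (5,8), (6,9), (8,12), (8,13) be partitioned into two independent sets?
Yes. Partition: {1, 6, 7, 8, 11}, {2, 3, 4, 5, 9, 10, 12, 13}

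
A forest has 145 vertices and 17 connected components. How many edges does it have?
128 (Each of the 17 component trees on V_i vertices has V_i - 1 edges; summing gives V - C = 145 - 17 = 128)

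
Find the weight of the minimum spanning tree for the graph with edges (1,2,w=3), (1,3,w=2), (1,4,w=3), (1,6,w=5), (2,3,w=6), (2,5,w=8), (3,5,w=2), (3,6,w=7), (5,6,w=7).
15 (MST edges: (1,2,w=3), (1,3,w=2), (1,4,w=3), (1,6,w=5), (3,5,w=2); sum of weights 3 + 2 + 3 + 5 + 2 = 15)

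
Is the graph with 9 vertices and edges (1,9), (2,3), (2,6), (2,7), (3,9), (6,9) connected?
No, it has 4 components: {1, 2, 3, 6, 7, 9}, {4}, {5}, {8}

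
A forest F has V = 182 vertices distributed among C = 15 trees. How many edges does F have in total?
167 (Each of the 15 component trees on V_i vertices has V_i - 1 edges; summing gives V - C = 182 - 15 = 167)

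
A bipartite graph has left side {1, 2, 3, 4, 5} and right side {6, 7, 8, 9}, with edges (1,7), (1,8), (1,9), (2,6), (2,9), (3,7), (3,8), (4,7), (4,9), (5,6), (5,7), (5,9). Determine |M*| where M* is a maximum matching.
4 (matching: (1,9), (2,6), (3,8), (4,7); upper bound min(|L|,|R|) = min(5,4) = 4)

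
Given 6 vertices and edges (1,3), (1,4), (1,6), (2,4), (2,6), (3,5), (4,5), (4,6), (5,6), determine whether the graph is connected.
Yes (BFS from 1 visits [1, 3, 4, 6, 5, 2] — all 6 vertices reached)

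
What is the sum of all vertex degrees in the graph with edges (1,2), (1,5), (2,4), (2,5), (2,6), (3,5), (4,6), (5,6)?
16 (handshake: sum of degrees = 2|E| = 2 x 8 = 16)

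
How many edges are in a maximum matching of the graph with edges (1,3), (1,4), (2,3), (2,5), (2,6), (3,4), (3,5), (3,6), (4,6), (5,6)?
3 (matching: (1,4), (2,6), (3,5); upper bound floor(n/2) = floor(6/2) = 3)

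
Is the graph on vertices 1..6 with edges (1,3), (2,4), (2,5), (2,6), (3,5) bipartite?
Yes. Partition: {1, 4, 5, 6}, {2, 3}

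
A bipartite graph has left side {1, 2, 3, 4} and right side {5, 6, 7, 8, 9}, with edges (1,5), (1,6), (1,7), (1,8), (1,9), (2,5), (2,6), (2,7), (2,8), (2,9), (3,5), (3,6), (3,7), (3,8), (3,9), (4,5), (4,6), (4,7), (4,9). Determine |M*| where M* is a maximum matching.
4 (matching: (1,9), (2,8), (3,7), (4,6); upper bound min(|L|,|R|) = min(4,5) = 4)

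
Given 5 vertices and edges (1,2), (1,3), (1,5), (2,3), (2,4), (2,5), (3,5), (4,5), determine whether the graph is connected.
Yes (BFS from 1 visits [1, 2, 3, 5, 4] — all 5 vertices reached)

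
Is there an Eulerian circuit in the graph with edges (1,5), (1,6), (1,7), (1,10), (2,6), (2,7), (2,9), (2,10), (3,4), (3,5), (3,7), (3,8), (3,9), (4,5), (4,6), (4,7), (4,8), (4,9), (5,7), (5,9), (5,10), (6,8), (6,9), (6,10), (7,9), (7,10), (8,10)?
No (2 vertices have odd degree: {3, 7}; Eulerian circuit requires 0)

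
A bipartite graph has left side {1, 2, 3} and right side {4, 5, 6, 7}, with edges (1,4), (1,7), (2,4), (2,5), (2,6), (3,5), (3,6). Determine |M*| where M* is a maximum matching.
3 (matching: (1,7), (2,6), (3,5); upper bound min(|L|,|R|) = min(3,4) = 3)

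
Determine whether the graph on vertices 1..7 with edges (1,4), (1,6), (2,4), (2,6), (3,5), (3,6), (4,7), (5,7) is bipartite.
Yes. Partition: {1, 2, 3, 7}, {4, 5, 6}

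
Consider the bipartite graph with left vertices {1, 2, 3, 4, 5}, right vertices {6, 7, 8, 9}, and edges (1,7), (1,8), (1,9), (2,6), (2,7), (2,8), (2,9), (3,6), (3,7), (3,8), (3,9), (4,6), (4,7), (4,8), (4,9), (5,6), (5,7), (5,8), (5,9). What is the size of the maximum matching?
4 (matching: (1,9), (2,8), (3,7), (4,6); upper bound min(|L|,|R|) = min(5,4) = 4)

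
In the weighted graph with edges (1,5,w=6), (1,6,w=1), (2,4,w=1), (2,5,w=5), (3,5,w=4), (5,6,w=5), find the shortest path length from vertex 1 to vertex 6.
1 (path: 1 -> 6; weights 1 = 1)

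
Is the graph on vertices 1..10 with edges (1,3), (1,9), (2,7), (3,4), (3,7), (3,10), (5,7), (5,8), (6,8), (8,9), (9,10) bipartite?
Yes. Partition: {1, 4, 7, 8, 10}, {2, 3, 5, 6, 9}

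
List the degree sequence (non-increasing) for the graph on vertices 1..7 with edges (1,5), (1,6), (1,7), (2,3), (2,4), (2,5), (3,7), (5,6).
[3, 3, 3, 2, 2, 2, 1] (degrees: deg(1)=3, deg(2)=3, deg(3)=2, deg(4)=1, deg(5)=3, deg(6)=2, deg(7)=2)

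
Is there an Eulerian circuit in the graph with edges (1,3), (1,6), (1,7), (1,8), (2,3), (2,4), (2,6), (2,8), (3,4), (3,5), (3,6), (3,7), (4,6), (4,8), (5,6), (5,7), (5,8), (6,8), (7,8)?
Yes (the graph is connected and all 8 vertices have even degree)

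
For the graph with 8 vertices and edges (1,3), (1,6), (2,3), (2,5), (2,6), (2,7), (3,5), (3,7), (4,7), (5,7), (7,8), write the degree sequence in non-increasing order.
[5, 4, 4, 3, 2, 2, 1, 1] (degrees: deg(1)=2, deg(2)=4, deg(3)=4, deg(4)=1, deg(5)=3, deg(6)=2, deg(7)=5, deg(8)=1)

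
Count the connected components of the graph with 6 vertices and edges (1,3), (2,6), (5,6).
3 (components: {1, 3}, {2, 5, 6}, {4})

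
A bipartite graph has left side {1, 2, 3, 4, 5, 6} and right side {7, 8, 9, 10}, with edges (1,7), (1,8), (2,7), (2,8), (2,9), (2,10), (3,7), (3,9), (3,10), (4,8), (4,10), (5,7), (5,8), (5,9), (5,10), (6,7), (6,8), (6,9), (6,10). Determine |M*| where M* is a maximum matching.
4 (matching: (1,8), (2,10), (3,9), (5,7); upper bound min(|L|,|R|) = min(6,4) = 4)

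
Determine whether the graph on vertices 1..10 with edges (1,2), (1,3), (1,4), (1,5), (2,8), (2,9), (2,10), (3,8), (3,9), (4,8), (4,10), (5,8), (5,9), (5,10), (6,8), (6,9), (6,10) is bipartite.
Yes. Partition: {1, 7, 8, 9, 10}, {2, 3, 4, 5, 6}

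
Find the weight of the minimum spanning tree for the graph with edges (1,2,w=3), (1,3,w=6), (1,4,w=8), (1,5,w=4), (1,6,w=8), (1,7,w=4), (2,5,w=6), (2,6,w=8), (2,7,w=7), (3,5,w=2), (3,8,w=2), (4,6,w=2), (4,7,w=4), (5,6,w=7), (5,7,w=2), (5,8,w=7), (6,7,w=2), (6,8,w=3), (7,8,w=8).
17 (MST edges: (1,2,w=3), (1,7,w=4), (3,5,w=2), (3,8,w=2), (4,6,w=2), (5,7,w=2), (6,7,w=2); sum of weights 3 + 4 + 2 + 2 + 2 + 2 + 2 = 17)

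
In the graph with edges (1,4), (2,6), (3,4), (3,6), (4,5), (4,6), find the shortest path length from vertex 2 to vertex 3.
2 (path: 2 -> 6 -> 3, 2 edges)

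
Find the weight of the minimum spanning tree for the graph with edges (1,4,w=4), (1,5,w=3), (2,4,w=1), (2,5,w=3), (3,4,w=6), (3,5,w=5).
12 (MST edges: (1,5,w=3), (2,4,w=1), (2,5,w=3), (3,5,w=5); sum of weights 3 + 1 + 3 + 5 = 12)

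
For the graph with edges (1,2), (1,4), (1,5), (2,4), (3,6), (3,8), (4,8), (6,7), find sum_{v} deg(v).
16 (handshake: sum of degrees = 2|E| = 2 x 8 = 16)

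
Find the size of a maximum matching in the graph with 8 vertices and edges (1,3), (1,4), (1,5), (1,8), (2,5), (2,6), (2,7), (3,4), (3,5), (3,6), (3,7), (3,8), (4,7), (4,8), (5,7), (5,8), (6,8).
4 (matching: (1,5), (2,7), (3,6), (4,8); upper bound floor(n/2) = floor(8/2) = 4)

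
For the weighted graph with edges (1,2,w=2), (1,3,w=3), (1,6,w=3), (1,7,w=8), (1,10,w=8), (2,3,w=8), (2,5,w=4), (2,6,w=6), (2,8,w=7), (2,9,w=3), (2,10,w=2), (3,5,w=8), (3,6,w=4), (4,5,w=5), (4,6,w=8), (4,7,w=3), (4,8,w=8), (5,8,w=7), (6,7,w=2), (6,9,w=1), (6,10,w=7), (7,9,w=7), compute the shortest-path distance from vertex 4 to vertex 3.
9 (path: 4 -> 7 -> 6 -> 3; weights 3 + 2 + 4 = 9)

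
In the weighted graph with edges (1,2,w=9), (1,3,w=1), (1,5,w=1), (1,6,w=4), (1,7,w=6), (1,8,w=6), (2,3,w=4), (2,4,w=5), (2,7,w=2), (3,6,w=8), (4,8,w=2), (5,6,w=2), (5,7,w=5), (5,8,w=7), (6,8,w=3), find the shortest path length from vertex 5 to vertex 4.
7 (path: 5 -> 6 -> 8 -> 4; weights 2 + 3 + 2 = 7)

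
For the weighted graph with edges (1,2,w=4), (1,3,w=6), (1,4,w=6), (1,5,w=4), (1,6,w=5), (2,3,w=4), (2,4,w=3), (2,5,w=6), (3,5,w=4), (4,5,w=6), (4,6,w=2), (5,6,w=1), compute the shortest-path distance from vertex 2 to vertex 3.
4 (path: 2 -> 3; weights 4 = 4)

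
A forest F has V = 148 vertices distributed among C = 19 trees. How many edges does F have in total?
129 (Each of the 19 component trees on V_i vertices has V_i - 1 edges; summing gives V - C = 148 - 19 = 129)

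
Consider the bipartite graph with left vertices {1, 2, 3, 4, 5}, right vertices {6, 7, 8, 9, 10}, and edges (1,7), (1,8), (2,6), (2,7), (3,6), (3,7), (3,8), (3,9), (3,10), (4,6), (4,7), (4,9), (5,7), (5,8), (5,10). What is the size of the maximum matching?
5 (matching: (1,8), (2,7), (3,6), (4,9), (5,10); upper bound min(|L|,|R|) = min(5,5) = 5)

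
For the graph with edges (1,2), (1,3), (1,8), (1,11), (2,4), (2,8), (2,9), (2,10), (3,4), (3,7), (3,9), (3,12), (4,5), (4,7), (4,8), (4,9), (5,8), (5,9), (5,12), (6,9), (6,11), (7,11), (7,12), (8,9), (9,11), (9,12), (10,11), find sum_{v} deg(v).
54 (handshake: sum of degrees = 2|E| = 2 x 27 = 54)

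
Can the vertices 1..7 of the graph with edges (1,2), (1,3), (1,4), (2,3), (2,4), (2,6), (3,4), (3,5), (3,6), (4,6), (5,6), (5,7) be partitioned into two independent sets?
No (odd cycle of length 3: 2 -> 1 -> 3 -> 2)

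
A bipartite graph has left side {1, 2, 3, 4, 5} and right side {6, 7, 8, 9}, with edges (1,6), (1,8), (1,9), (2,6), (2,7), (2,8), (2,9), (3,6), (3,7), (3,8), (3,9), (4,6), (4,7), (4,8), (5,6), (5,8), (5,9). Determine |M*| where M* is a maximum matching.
4 (matching: (1,9), (2,8), (3,7), (4,6); upper bound min(|L|,|R|) = min(5,4) = 4)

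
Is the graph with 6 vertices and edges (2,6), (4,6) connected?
No, it has 4 components: {1}, {2, 4, 6}, {3}, {5}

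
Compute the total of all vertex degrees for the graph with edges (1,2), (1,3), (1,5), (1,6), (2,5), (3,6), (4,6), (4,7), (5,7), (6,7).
20 (handshake: sum of degrees = 2|E| = 2 x 10 = 20)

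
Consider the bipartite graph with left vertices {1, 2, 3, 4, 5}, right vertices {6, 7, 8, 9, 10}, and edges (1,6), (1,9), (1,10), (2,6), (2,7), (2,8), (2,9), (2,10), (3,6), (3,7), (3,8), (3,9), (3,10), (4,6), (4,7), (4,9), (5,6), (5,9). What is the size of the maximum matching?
5 (matching: (1,10), (2,9), (3,8), (4,7), (5,6); upper bound min(|L|,|R|) = min(5,5) = 5)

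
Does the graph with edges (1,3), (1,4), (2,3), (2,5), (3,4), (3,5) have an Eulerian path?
Yes — and in fact it has an Eulerian circuit (the graph is connected and all 5 vertices have even degree)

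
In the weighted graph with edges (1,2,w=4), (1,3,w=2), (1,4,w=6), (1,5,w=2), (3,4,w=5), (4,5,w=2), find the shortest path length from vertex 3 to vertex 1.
2 (path: 3 -> 1; weights 2 = 2)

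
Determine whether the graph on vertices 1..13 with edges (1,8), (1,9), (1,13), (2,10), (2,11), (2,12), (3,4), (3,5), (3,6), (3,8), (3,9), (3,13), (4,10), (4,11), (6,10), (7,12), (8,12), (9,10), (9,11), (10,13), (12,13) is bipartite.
Yes. Partition: {1, 3, 10, 11, 12}, {2, 4, 5, 6, 7, 8, 9, 13}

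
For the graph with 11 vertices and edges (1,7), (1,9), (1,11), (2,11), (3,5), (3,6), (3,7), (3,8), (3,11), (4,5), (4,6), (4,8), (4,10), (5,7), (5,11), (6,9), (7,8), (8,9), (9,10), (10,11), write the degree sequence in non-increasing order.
[5, 5, 4, 4, 4, 4, 4, 3, 3, 3, 1] (degrees: deg(1)=3, deg(2)=1, deg(3)=5, deg(4)=4, deg(5)=4, deg(6)=3, deg(7)=4, deg(8)=4, deg(9)=4, deg(10)=3, deg(11)=5)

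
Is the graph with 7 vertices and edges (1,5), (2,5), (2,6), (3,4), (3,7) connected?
No, it has 2 components: {1, 2, 5, 6}, {3, 4, 7}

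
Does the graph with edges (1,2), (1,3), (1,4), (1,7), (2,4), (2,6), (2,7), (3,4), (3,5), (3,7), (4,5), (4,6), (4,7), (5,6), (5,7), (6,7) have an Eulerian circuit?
Yes (the graph is connected and all 7 vertices have even degree)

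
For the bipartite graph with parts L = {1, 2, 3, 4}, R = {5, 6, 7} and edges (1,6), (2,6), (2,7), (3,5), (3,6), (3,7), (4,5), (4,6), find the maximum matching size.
3 (matching: (1,6), (2,7), (3,5); upper bound min(|L|,|R|) = min(4,3) = 3)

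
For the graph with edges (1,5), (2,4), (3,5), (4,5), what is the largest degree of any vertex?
3 (attained at vertex 5)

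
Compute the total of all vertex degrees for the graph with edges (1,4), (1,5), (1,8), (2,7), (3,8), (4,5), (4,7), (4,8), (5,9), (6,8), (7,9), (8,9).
24 (handshake: sum of degrees = 2|E| = 2 x 12 = 24)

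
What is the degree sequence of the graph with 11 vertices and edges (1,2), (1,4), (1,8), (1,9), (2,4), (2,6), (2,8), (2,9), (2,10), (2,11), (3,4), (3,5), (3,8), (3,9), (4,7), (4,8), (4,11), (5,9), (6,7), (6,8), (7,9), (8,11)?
[7, 6, 6, 5, 4, 4, 3, 3, 3, 2, 1] (degrees: deg(1)=4, deg(2)=7, deg(3)=4, deg(4)=6, deg(5)=2, deg(6)=3, deg(7)=3, deg(8)=6, deg(9)=5, deg(10)=1, deg(11)=3)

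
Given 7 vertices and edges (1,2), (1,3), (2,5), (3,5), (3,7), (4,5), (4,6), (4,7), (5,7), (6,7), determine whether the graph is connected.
Yes (BFS from 1 visits [1, 2, 3, 5, 7, 4, 6] — all 7 vertices reached)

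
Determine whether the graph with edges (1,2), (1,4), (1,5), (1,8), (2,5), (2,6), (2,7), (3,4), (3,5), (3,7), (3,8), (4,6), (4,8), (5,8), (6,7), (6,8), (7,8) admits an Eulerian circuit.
Yes (the graph is connected and all 8 vertices have even degree)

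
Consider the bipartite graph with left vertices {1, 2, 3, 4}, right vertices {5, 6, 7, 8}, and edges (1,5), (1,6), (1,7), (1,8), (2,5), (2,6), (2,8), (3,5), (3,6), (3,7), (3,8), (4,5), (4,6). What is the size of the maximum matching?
4 (matching: (1,8), (2,6), (3,7), (4,5); upper bound min(|L|,|R|) = min(4,4) = 4)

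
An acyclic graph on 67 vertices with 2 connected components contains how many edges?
65 (Each of the 2 component trees on V_i vertices has V_i - 1 edges; summing gives V - C = 67 - 2 = 65)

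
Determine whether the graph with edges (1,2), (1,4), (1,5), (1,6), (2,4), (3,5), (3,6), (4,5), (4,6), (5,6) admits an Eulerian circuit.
Yes (the graph is connected and all 6 vertices have even degree)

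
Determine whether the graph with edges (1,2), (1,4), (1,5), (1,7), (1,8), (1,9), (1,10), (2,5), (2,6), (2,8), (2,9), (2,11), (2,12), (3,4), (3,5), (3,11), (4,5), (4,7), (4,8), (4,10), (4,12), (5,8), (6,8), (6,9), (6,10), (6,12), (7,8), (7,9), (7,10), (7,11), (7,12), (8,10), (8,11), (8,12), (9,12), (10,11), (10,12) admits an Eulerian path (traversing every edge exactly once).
No (12 vertices have odd degree: {1, 2, 3, 4, 5, 6, 7, 8, 9, 10, 11, 12}; Eulerian path requires 0 or 2)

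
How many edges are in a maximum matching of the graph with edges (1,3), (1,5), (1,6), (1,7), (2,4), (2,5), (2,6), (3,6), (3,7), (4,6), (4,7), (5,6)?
3 (matching: (1,5), (3,6), (4,7); upper bound floor(n/2) = floor(7/2) = 3)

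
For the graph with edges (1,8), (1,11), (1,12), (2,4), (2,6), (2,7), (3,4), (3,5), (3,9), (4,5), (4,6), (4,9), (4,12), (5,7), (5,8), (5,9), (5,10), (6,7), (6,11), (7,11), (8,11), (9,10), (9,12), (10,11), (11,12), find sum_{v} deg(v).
50 (handshake: sum of degrees = 2|E| = 2 x 25 = 50)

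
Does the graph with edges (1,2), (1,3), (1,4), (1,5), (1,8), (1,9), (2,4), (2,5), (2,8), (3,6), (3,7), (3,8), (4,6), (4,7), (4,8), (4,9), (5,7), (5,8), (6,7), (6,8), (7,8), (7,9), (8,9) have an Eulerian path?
Yes — and in fact it has an Eulerian circuit (the graph is connected and all 9 vertices have even degree)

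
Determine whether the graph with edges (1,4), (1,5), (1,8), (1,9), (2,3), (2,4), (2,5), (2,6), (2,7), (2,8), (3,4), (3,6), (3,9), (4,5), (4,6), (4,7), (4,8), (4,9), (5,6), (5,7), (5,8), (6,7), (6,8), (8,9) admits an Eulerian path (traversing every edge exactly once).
Yes — and in fact it has an Eulerian circuit (the graph is connected and all 9 vertices have even degree)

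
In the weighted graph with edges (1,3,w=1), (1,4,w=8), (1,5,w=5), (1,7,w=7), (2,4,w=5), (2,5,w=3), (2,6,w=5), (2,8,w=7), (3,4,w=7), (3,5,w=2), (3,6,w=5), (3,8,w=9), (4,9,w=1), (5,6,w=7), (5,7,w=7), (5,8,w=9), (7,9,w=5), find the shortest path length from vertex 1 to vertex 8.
10 (path: 1 -> 3 -> 8; weights 1 + 9 = 10)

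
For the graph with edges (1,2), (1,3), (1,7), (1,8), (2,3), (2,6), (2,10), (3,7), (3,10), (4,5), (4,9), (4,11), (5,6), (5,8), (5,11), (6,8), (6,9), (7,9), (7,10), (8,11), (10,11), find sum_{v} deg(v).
42 (handshake: sum of degrees = 2|E| = 2 x 21 = 42)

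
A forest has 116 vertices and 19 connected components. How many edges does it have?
97 (Each of the 19 component trees on V_i vertices has V_i - 1 edges; summing gives V - C = 116 - 19 = 97)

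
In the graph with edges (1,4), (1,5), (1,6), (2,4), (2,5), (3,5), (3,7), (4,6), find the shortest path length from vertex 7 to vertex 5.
2 (path: 7 -> 3 -> 5, 2 edges)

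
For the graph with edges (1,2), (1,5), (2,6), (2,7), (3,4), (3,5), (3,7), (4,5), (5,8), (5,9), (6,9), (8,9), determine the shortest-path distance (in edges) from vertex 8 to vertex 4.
2 (path: 8 -> 5 -> 4, 2 edges)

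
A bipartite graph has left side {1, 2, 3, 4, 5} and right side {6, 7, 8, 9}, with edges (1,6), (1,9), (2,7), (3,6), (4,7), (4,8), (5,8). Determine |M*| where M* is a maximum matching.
4 (matching: (1,9), (2,7), (3,6), (4,8); upper bound min(|L|,|R|) = min(5,4) = 4)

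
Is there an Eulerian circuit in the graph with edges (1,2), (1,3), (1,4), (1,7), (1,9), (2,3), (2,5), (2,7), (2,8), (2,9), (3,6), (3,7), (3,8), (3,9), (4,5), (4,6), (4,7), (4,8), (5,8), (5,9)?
No (2 vertices have odd degree: {1, 4}; Eulerian circuit requires 0)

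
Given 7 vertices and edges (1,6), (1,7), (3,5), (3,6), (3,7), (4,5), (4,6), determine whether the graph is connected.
No, it has 2 components: {1, 3, 4, 5, 6, 7}, {2}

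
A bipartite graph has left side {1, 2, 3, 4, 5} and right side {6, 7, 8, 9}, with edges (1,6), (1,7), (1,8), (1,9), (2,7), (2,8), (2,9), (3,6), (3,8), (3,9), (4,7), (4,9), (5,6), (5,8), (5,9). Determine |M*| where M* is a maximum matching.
4 (matching: (1,9), (2,8), (3,6), (4,7); upper bound min(|L|,|R|) = min(5,4) = 4)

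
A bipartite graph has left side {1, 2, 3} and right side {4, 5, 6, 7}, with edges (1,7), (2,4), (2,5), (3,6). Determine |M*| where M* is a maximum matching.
3 (matching: (1,7), (2,5), (3,6); upper bound min(|L|,|R|) = min(3,4) = 3)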